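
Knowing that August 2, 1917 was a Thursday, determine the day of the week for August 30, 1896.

Count forward from the earlier date (August 30, 1896) to the later (August 2, 1917):
Day-of-year of August 30, 1896: 243.
Day-of-year of August 2, 1917: 214.
1896 has 366 days, so 366 − 243 = 123 days remain in 1896.
Full years 1897–1916: 16 common + 4 leap = 16×365 + 4×366 = 7304 days.
Total: 123 + 7304 + 214 = 7641 days.
7641 mod 7 = 4, so 4 days before Thursday is Sunday.

Sunday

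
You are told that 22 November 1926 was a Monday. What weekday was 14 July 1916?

Count forward from the earlier date (July 14, 1916) to the later (November 22, 1926):
Day-of-year of July 14, 1916: 196.
Day-of-year of November 22, 1926: 326.
1916 has 366 days, so 366 − 196 = 170 days remain in 1916.
Full years 1917–1925: 7 common + 2 leap = 7×365 + 2×366 = 3287 days.
Total: 170 + 3287 + 326 = 3783 days.
3783 mod 7 = 3, so 3 days before Monday is Friday.

Friday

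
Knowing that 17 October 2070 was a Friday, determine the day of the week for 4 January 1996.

Thursday

Count forward from the earlier date (January 4, 1996) to the later (October 17, 2070):
Day-of-year of January 4, 1996: 4.
Day-of-year of October 17, 2070: 290.
1996 has 366 days, so 366 − 4 = 362 days remain in 1996.
Full years 1997–2069: 55 common + 18 leap = 55×365 + 18×366 = 26663 days.
Total: 362 + 26663 + 290 = 27315 days.
27315 mod 7 = 1, so 1 day before Friday is Thursday.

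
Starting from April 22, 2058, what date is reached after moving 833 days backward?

January 10, 2056

Count 833 days before April 22, 2058:
January 10, 2056 → January 10, 2057: 366 days (2056 is a leap year).
January 10, 2057 → January 10, 2058: 365 days.
January 2058: 31 − 10 = 21 days remain.
Then February 2058 (28), March (31): 28 + 31 = 59 days.
April 1–22, 2058: 22 days.
Residual: 102 days.
Total: 833 days.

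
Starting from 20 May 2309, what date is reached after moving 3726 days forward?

2 August 2319

Count 3726 days after May 20, 2309:
From May 20, 2309 to May 20, 2319: 10 years, of which 2 contain a Feb 29 — 8×365 + 2×366 = 3652 days.
May 2319: 31 − 20 = 11 days remain.
Then June (30), July (31): 30 + 31 = 61 days.
August 1–2, 2319: 2 days.
Residual: 74 days.
Total: 3726 days.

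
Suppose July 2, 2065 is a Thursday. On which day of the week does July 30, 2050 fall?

Saturday

Count forward from the earlier date (July 30, 2050) to the later (July 2, 2065):
From July 30, 2050 to July 30, 2064: 14 years, of which 4 contain a Feb 29 — 10×365 + 4×366 = 5114 days.
July 2064: 31 − 30 = 1 day remains.
Then 11 full months totalling 334 days.
July 1–2, 2065: 2 days.
Residual: 337 days.
Total: 5451 days.
5451 mod 7 = 5, so 5 days before Thursday is Saturday.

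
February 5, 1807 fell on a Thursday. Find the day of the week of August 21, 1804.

Count forward from the earlier date (August 21, 1804) to the later (February 5, 1807):
August 21, 1804 → August 21, 1805: 365 days.
August 21, 1805 → August 21, 1806: 365 days.
August 1806: 31 − 21 = 10 days remain.
Then September (30), October (31), November (30), December (31), January (31): 30 + 31 + 30 + 31 + 31 = 153 days.
February 1–5, 1807: 5 days (1807 is not a leap year).
Residual: 168 days.
Total: 898 days.
898 mod 7 = 2, so 2 days before Thursday is Tuesday.

Tuesday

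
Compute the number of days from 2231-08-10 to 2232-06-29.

324

August 2231: 31 − 10 = 21 days remain.
Then 9 full months totalling 274 days.
June 1–29, 2232: 29 days.
Total: 21 + 274 + 29 = 324 days.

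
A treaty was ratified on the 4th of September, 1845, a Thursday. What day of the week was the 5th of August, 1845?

Tuesday

Count forward from the earlier date (August 5, 1845) to the later (September 4, 1845):
August 1845: 31 − 5 = 26 days remain.
September 1–4, 1845: 4 days.
Total: 26 + 4 = 30 days.
30 mod 7 = 2, so 2 days before Thursday is Tuesday.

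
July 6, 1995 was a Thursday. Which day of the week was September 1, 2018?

Saturday

Day-of-year of July 6, 1995: 187.
Day-of-year of September 1, 2018: 244.
1995 has 365 days, so 365 − 187 = 178 days remain in 1995.
Full years 1996–2017: 16 common + 6 leap = 16×365 + 6×366 = 8036 days.
Total: 178 + 8036 + 244 = 8458 days.
8458 mod 7 = 2, so 2 days after Thursday is Saturday.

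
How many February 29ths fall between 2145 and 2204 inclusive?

Years divisible by 4: 2148, 2152, …, 2204 — 15 in all.
Of these, 2200 is divisible by 100 but not 400, so not leap.
Leap years: 15 − 1 = 14.

14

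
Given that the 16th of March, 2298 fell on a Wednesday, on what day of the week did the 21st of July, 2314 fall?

From March 16, 2298 to March 16, 2314: 16 years, of which 3 contain a Feb 29 — 13×365 + 3×366 = 5843 days.
(2300 is not a leap year (divisible by 100 but not 400).)
March 2314: 31 − 16 = 15 days remain.
Then April (30), May (31), June (30): 30 + 31 + 30 = 91 days.
July 1–21, 2314: 21 days.
Residual: 127 days.
Total: 5970 days.
5970 mod 7 = 6, so 6 days after Wednesday is Tuesday.

Tuesday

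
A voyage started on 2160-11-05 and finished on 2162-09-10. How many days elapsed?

November 5, 2160 → November 5, 2161: 365 days.
November 2161: 30 − 5 = 25 days remain.
Then 9 full months totalling 274 days.
September 1–10, 2162: 10 days.
Residual: 309 days.
Total: 674 days.

674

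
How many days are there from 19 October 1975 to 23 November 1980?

1862

October 19, 1975 → October 19, 1976: 366 days (1976 is a leap year).
October 19, 1976 → October 19, 1977: 365 days.
October 19, 1977 → October 19, 1978: 365 days.
October 19, 1978 → October 19, 1979: 365 days.
October 19, 1979 → October 19, 1980: 366 days (1980 is a leap year).
October 1980: 31 − 19 = 12 days remain.
November 1–23, 1980: 23 days.
Residual: 35 days.
Total: 1862 days.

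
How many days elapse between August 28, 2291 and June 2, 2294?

1009

Day-of-year of August 28, 2291: 240.
Day-of-year of June 2, 2294: 153.
2291 has 365 days, so 365 − 240 = 125 days remain in 2291.
Full years: 2292: 366; 2293: 365. Sum = 731.
Total: 125 + 731 + 153 = 1009 days.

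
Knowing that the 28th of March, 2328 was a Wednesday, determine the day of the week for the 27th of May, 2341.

Tuesday

From March 28, 2328 to March 28, 2341: 13 years, of which 3 contain a Feb 29 — 10×365 + 3×366 = 4748 days.
March 2341: 31 − 28 = 3 days remain.
Then April (30): 30 days.
May 1–27, 2341: 27 days.
Residual: 60 days.
Total: 4808 days.
4808 mod 7 = 6, so 6 days after Wednesday is Tuesday.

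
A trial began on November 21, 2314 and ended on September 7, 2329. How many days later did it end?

5404

From November 21, 2314 to November 21, 2328: 14 years, of which 4 contain a Feb 29 — 10×365 + 4×366 = 5114 days.
November 2328: 30 − 21 = 9 days remain.
Then 9 full months totalling 274 days.
September 1–7, 2329: 7 days.
Residual: 290 days.
Total: 5404 days.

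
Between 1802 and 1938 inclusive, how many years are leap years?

Years divisible by 4: 1804, 1808, …, 1936 — 34 in all.
Of these, 1900 is divisible by 100 but not 400, so not leap.
Leap years: 34 − 1 = 33.

33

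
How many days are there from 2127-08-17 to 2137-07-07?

3612

Day-of-year of August 17, 2127: 229.
Day-of-year of July 7, 2137: 188.
2127 has 365 days, so 365 − 229 = 136 days remain in 2127.
Full years 2128–2136: 6 common + 3 leap = 6×365 + 3×366 = 3288 days.
Total: 136 + 3288 + 188 = 3612 days.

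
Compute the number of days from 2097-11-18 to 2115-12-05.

6590

Day-of-year of November 18, 2097: 322.
Day-of-year of December 5, 2115: 339.
2097 has 365 days, so 365 − 322 = 43 days remain in 2097.
Full years 2098–2114: 14 common + 3 leap = 14×365 + 3×366 = 6208 days.
Total: 43 + 6208 + 339 = 6590 days.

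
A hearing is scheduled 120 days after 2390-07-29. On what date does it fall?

2390-11-26

Count 120 days after July 29, 2390:
July 2390: 31 − 29 = 2 days remain.
Then August (31), September (30), October (31): 31 + 30 + 31 = 92 days.
November 1–26, 2390: 26 days.
Total: 2 + 92 + 26 = 120 days.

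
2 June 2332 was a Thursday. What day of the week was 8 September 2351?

Saturday

Day-of-year of June 2, 2332: 154.
Day-of-year of September 8, 2351: 251.
2332 has 366 days, so 366 − 154 = 212 days remain in 2332.
Full years 2333–2350: 14 common + 4 leap = 14×365 + 4×366 = 6574 days.
Total: 212 + 6574 + 251 = 7037 days.
7037 mod 7 = 2, so 2 days after Thursday is Saturday.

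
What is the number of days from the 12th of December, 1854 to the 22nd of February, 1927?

From December 12, 1854 to December 12, 1926: 72 years, of which 17 contain a Feb 29 — 55×365 + 17×366 = 26297 days.
(1900 is not a leap year (divisible by 100 but not 400).)
December 1926: 31 − 12 = 19 days remain.
Then January (31): 31 days.
February 1–22, 1927: 22 days (1927 is not a leap year).
Residual: 72 days.
Total: 26369 days.

26369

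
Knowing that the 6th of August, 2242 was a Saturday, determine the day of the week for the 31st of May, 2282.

Wednesday

Day-of-year of August 6, 2242: 218.
Day-of-year of May 31, 2282: 151.
2242 has 365 days, so 365 − 218 = 147 days remain in 2242.
Full years 2243–2281: 29 common + 10 leap = 29×365 + 10×366 = 14245 days.
Total: 147 + 14245 + 151 = 14543 days.
14543 mod 7 = 4, so 4 days after Saturday is Wednesday.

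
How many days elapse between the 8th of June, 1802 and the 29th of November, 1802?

June 1802: 30 − 8 = 22 days remain.
Then July (31), August (31), September (30), October (31): 31 + 31 + 30 + 31 = 123 days.
November 1–29, 1802: 29 days.
Total: 22 + 123 + 29 = 174 days.

174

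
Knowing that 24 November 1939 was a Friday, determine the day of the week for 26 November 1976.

From November 24, 1939 to November 24, 1976: 37 years, of which 10 contain a Feb 29 — 27×365 + 10×366 = 13515 days.
Within November 1976: 26 − 24 = 2 days.
Total: 13517 days.
13517 is a multiple of 7, so 26 November 1976 falls on the same weekday: Friday.

Friday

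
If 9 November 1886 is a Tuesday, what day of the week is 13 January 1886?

Count forward from the earlier date (January 13, 1886) to the later (November 9, 1886):
January 1886: 31 − 13 = 18 days remain.
Then 9 full months totalling 273 days.
November 1–9, 1886: 9 days.
Total: 18 + 273 + 9 = 300 days.
300 mod 7 = 6, so 6 days before Tuesday is Wednesday.

Wednesday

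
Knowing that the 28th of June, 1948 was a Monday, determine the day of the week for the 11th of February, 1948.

Count forward from the earlier date (February 11, 1948) to the later (June 28, 1948):
February 1948: 29 − 11 = 18 days remain (1948 is a leap year, so February has 29 days).
Then March (31), April (30), May (31): 31 + 30 + 31 = 92 days.
June 1–28, 1948: 28 days.
Total: 18 + 92 + 28 = 138 days.
138 mod 7 = 5, so 5 days before Monday is Wednesday.

Wednesday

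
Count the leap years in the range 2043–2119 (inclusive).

Years divisible by 4: 2044, 2048, …, 2116 — 19 in all.
Of these, 2100 is divisible by 100 but not 400, so not leap.
Leap years: 19 − 1 = 18.

18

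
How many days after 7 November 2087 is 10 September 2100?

4690

Day-of-year of November 7, 2087: 311.
Day-of-year of September 10, 2100: 253.
2087 has 365 days, so 365 − 311 = 54 days remain in 2087.
Full years 2088–2099: 9 common + 3 leap = 9×365 + 3×366 = 4383 days.
Total: 54 + 4383 + 253 = 4690 days.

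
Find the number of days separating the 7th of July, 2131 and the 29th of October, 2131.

July 2131: 31 − 7 = 24 days remain.
Then August (31), September (30): 31 + 30 = 61 days.
October 1–29, 2131: 29 days.
Total: 24 + 61 + 29 = 114 days.

114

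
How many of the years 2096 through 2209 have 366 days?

27

Years divisible by 4: 2096, 2100, …, 2208 — 29 in all.
Of these, 2100, 2200 are divisible by 100 but not 400, so not leap.
Leap years: 29 − 2 = 27.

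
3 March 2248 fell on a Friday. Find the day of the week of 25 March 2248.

Within March 2248: 25 − 3 = 22 days.
22 mod 7 = 1, so 1 day after Friday is Saturday.

Saturday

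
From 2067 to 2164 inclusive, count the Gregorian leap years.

24

Years divisible by 4: 2068, 2072, …, 2164 — 25 in all.
Of these, 2100 is divisible by 100 but not 400, so not leap.
Leap years: 25 − 1 = 24.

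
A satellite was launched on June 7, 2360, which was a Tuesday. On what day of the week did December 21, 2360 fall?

June 2360: 30 − 7 = 23 days remain.
Then July (31), August (31), September (30), October (31), November (30): 31 + 31 + 30 + 31 + 30 = 153 days.
December 1–21, 2360: 21 days.
Total: 23 + 153 + 21 = 197 days.
197 mod 7 = 1, so 1 day after Tuesday is Wednesday.

Wednesday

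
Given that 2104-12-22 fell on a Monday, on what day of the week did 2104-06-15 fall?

Count forward from the earlier date (June 15, 2104) to the later (December 22, 2104):
June 2104: 30 − 15 = 15 days remain.
Then July (31), August (31), September (30), October (31), November (30): 31 + 31 + 30 + 31 + 30 = 153 days.
December 1–22, 2104: 22 days.
Total: 15 + 153 + 22 = 190 days.
190 mod 7 = 1, so 1 day before Monday is Sunday.

Sunday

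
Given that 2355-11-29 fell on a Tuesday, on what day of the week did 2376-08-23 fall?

Day-of-year of November 29, 2355: 333.
Day-of-year of August 23, 2376: 236.
2355 has 365 days, so 365 − 333 = 32 days remain in 2355.
Full years 2356–2375: 15 common + 5 leap = 15×365 + 5×366 = 7305 days.
Total: 32 + 7305 + 236 = 7573 days.
7573 mod 7 = 6, so 6 days after Tuesday is Monday.

Monday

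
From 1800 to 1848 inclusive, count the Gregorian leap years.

12

Years divisible by 4: 1800, 1804, …, 1848 — 13 in all.
Of these, 1800 is divisible by 100 but not 400, so not leap.
Leap years: 13 − 1 = 12.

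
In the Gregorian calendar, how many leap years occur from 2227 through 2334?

Years divisible by 4: 2228, 2232, …, 2332 — 27 in all.
Of these, 2300 is divisible by 100 but not 400, so not leap.
Leap years: 27 − 1 = 26.

26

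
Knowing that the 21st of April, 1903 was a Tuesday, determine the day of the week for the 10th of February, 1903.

Tuesday

Count forward from the earlier date (February 10, 1903) to the later (April 21, 1903):
February 1903: 28 − 10 = 18 days remain (1903 is not a leap year, so February has 28 days).
Then March (31): 31 days.
April 1–21, 1903: 21 days.
Total: 18 + 31 + 21 = 70 days.
70 is a multiple of 7, so the 10th of February, 1903 falls on the same weekday: Tuesday.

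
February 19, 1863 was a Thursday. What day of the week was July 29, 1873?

From February 19, 1863 to February 19, 1873: 10 years, of which 3 contain a Feb 29 — 7×365 + 3×366 = 3653 days.
February 1873: 28 − 19 = 9 days remain (1873 is not a leap year, so February has 28 days).
Then March (31), April (30), May (31), June (30): 31 + 30 + 31 + 30 = 122 days.
July 1–29, 1873: 29 days.
Residual: 160 days.
Total: 3813 days.
3813 mod 7 = 5, so 5 days after Thursday is Tuesday.

Tuesday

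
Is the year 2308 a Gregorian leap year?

2308 is a leap year.

Yes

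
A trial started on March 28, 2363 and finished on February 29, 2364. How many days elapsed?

338

March 2363: 31 − 28 = 3 days remain.
Then 10 full months totalling 306 days.
February 1–29, 2364: 29 days (2364 is a leap year).
Total: 3 + 306 + 29 = 338 days.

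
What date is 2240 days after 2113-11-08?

2119-12-27

Count 2240 days after November 8, 2113:
November 8, 2113 → November 8, 2114: 365 days.
November 8, 2114 → November 8, 2115: 365 days.
November 8, 2115 → November 8, 2116: 366 days (2116 is a leap year).
November 8, 2116 → November 8, 2117: 365 days.
November 8, 2117 → November 8, 2118: 365 days.
November 8, 2118 → November 8, 2119: 365 days.
November 2119: 30 − 8 = 22 days remain.
December 1–27, 2119: 27 days.
Residual: 49 days.
Total: 2240 days.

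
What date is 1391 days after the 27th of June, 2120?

the 18th of April, 2124

Count 1391 days after June 27, 2120:
Day-of-year of June 27, 2120: 179.
Day-of-year of April 18, 2124: 109.
2120 has 366 days, so 366 − 179 = 187 days remain in 2120.
Full years: 2121: 365; 2122: 365; 2123: 365. Sum = 1095.
Total: 187 + 1095 + 109 = 1391 days.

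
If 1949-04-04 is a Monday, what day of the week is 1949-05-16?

Monday

April 1949: 30 − 4 = 26 days remain.
May 1–16, 1949: 16 days.
Total: 26 + 16 = 42 days.
42 is a multiple of 7, so 1949-05-16 falls on the same weekday: Monday.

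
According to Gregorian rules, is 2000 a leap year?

Yes

2000 is a leap year (divisible by 400).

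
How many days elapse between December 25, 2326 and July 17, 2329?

935

December 25, 2326 → December 25, 2327: 365 days.
December 25, 2327 → December 25, 2328: 366 days (2328 is a leap year).
December 2328: 31 − 25 = 6 days remain.
Then January (31), February 2329 (28), March (31), April (30), May (31), June (30): 31 + 28 + 31 + 30 + 31 + 30 = 181 days.
July 1–17, 2329: 17 days.
Residual: 204 days.
Total: 935 days.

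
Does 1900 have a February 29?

No

1900 is not a leap year (divisible by 100 but not 400).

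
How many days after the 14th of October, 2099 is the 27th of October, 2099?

13

Within October 2099: 27 − 14 = 13 days.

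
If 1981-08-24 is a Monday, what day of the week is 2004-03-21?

Day-of-year of August 24, 1981: 236.
Day-of-year of March 21, 2004: 81.
1981 has 365 days, so 365 − 236 = 129 days remain in 1981.
Full years 1982–2003: 17 common + 5 leap = 17×365 + 5×366 = 8035 days.
Total: 129 + 8035 + 81 = 8245 days.
8245 mod 7 = 6, so 6 days after Monday is Sunday.

Sunday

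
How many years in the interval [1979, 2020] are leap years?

Years divisible by 4 in [1979, 2020]: 1980, 1984, 1988, 1992, 1996, 2000, 2004, 2008, 2012, 2016, 2020.
2000 is divisible by 400, so still leap.
No century exceptions apply. Count: 11.

11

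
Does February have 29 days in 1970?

1970 is not a leap year.

No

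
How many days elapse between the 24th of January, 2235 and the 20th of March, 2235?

January 2235: 31 − 24 = 7 days remain.
Then February 2235 (28): 28 days.
March 1–20, 2235: 20 days.
Total: 7 + 28 + 20 = 55 days.

55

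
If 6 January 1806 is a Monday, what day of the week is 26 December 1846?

Saturday

Day-of-year of January 6, 1806: 6.
Day-of-year of December 26, 1846: 360.
1806 has 365 days, so 365 − 6 = 359 days remain in 1806.
Full years 1807–1845: 29 common + 10 leap = 29×365 + 10×366 = 14245 days.
Total: 359 + 14245 + 360 = 14964 days.
14964 mod 7 = 5, so 5 days after Monday is Saturday.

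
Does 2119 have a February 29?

No

2119 is not a leap year.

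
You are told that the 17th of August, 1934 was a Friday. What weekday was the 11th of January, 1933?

Wednesday

Count forward from the earlier date (January 11, 1933) to the later (August 17, 1934):
Day-of-year of January 11, 1933: 11.
Day-of-year of August 17, 1934: 229.
1933 has 365 days, so 365 − 11 = 354 days remain in 1933.
Total: 354 + 229 = 583 days.
583 mod 7 = 2, so 2 days before Friday is Wednesday.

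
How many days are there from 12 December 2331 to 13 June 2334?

914

Day-of-year of December 12, 2331: 346.
Day-of-year of June 13, 2334: 164.
2331 has 365 days, so 365 − 346 = 19 days remain in 2331.
Full years: 2332: 366; 2333: 365. Sum = 731.
Total: 19 + 731 + 164 = 914 days.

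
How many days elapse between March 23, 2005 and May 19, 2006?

March 2005: 31 − 23 = 8 days remain.
Then 13 full months totalling 395 days.
May 1–19, 2006: 19 days.
Total: 8 + 395 + 19 = 422 days.

422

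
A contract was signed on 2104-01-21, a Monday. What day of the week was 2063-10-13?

Saturday

Count forward from the earlier date (October 13, 2063) to the later (January 21, 2104):
From October 13, 2063 to October 13, 2103: 40 years, of which 9 contain a Feb 29 — 31×365 + 9×366 = 14609 days.
(2100 is not a leap year (divisible by 100 but not 400).)
October 2103: 31 − 13 = 18 days remain.
Then November (30), December (31): 30 + 31 = 61 days.
January 1–21, 2104: 21 days.
Residual: 100 days.
Total: 14709 days.
14709 mod 7 = 2, so 2 days before Monday is Saturday.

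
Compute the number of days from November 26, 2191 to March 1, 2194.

826

November 26, 2191 → November 26, 2192: 366 days (2192 is a leap year).
November 26, 2192 → November 26, 2193: 365 days.
November 2193: 30 − 26 = 4 days remain.
Then December (31), January (31), February 2194 (28): 31 + 31 + 28 = 90 days.
March 1, 2194: 1 day.
Residual: 95 days.
Total: 826 days.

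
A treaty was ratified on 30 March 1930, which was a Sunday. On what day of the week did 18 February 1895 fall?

Monday

Count forward from the earlier date (February 18, 1895) to the later (March 30, 1930):
From February 18, 1895 to February 18, 1930: 35 years, of which 8 contain a Feb 29 — 27×365 + 8×366 = 12783 days.
(1900 is not a leap year (divisible by 100 but not 400).)
February 1930: 28 − 18 = 10 days remain (1930 is not a leap year, so February has 28 days).
March 1–30, 1930: 30 days.
Residual: 40 days.
Total: 12823 days.
12823 mod 7 = 6, so 6 days before Sunday is Monday.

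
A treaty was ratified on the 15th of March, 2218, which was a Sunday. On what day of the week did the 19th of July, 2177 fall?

Count forward from the earlier date (July 19, 2177) to the later (March 15, 2218):
From July 19, 2177 to July 19, 2217: 40 years, of which 9 contain a Feb 29 — 31×365 + 9×366 = 14609 days.
(2200 is not a leap year (divisible by 100 but not 400).)
July 2217: 31 − 19 = 12 days remain.
Then August (31), September (30), October (31), November (30), December (31), January (31), February 2218 (28): 31 + 30 + 31 + 30 + 31 + 31 + 28 = 212 days.
March 1–15, 2218: 15 days.
Residual: 239 days.
Total: 14848 days.
14848 mod 7 = 1, so 1 day before Sunday is Saturday.

Saturday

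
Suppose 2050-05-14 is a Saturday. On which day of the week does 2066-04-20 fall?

From May 14, 2050 to May 14, 2065: 15 years, of which 4 contain a Feb 29 — 11×365 + 4×366 = 5479 days.
May 2065: 31 − 14 = 17 days remain.
Then 10 full months totalling 304 days.
April 1–20, 2066: 20 days.
Residual: 341 days.
Total: 5820 days.
5820 mod 7 = 3, so 3 days after Saturday is Tuesday.

Tuesday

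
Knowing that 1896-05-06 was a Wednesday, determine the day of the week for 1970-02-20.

Day-of-year of May 6, 1896: 127.
Day-of-year of February 20, 1970: 51.
1896 has 366 days, so 366 − 127 = 239 days remain in 1896.
Full years 1897–1969: 56 common + 17 leap = 56×365 + 17×366 = 26662 days.
Total: 239 + 26662 + 51 = 26952 days.
26952 mod 7 = 2, so 2 days after Wednesday is Friday.

Friday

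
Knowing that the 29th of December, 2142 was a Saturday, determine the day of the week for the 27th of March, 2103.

Count forward from the earlier date (March 27, 2103) to the later (December 29, 2142):
From March 27, 2103 to March 27, 2142: 39 years, of which 10 contain a Feb 29 — 29×365 + 10×366 = 14245 days.
March 2142: 31 − 27 = 4 days remain.
Then April (30), May (31), June (30), July (31), August (31), September (30), October (31), November (30): 30 + 31 + 30 + 31 + 31 + 30 + 31 + 30 = 244 days.
December 1–29, 2142: 29 days.
Residual: 277 days.
Total: 14522 days.
14522 mod 7 = 4, so 4 days before Saturday is Tuesday.

Tuesday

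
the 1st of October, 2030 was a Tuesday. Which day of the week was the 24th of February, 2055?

Wednesday

From October 1, 2030 to October 1, 2054: 24 years, of which 6 contain a Feb 29 — 18×365 + 6×366 = 8766 days.
October 2054: 31 − 1 = 30 days remain.
Then November (30), December (31), January (31): 30 + 31 + 31 = 92 days.
February 1–24, 2055: 24 days (2055 is not a leap year).
Residual: 146 days.
Total: 8912 days.
8912 mod 7 = 1, so 1 day after Tuesday is Wednesday.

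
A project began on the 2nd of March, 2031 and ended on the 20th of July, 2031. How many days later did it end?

March 2031: 31 − 2 = 29 days remain.
Then April (30), May (31), June (30): 30 + 31 + 30 = 91 days.
July 1–20, 2031: 20 days.
Total: 29 + 91 + 20 = 140 days.

140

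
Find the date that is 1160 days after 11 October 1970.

14 December 1973

Count 1160 days after October 11, 1970:
October 11, 1970 → October 11, 1971: 365 days.
October 11, 1971 → October 11, 1972: 366 days (1972 is a leap year).
October 11, 1972 → October 11, 1973: 365 days.
October 1973: 31 − 11 = 20 days remain.
Then November (30): 30 days.
December 1–14, 1973: 14 days.
Residual: 64 days.
Total: 1160 days.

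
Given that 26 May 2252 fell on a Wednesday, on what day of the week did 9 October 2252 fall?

May 2252: 31 − 26 = 5 days remain.
Then June (30), July (31), August (31), September (30): 30 + 31 + 31 + 30 = 122 days.
October 1–9, 2252: 9 days.
Total: 5 + 122 + 9 = 136 days.
136 mod 7 = 3, so 3 days after Wednesday is Saturday.

Saturday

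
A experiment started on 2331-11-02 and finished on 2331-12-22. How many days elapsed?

50

November 2331: 30 − 2 = 28 days remain.
December 1–22, 2331: 22 days.
Total: 28 + 22 = 50 days.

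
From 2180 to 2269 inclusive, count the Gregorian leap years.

22

Years divisible by 4: 2180, 2184, …, 2268 — 23 in all.
Of these, 2200 is divisible by 100 but not 400, so not leap.
Leap years: 23 − 1 = 22.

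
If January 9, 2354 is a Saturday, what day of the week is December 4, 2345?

Tuesday

Count forward from the earlier date (December 4, 2345) to the later (January 9, 2354):
From December 4, 2345 to December 4, 2353: 8 years, of which 2 contain a Feb 29 — 6×365 + 2×366 = 2922 days.
December 2353: 31 − 4 = 27 days remain.
January 1–9, 2354: 9 days.
Residual: 36 days.
Total: 2958 days.
2958 mod 7 = 4, so 4 days before Saturday is Tuesday.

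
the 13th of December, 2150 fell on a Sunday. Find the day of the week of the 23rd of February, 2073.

Thursday

Count forward from the earlier date (February 23, 2073) to the later (December 13, 2150):
From February 23, 2073 to February 23, 2150: 77 years, of which 18 contain a Feb 29 — 59×365 + 18×366 = 28123 days.
(2100 is not a leap year (divisible by 100 but not 400).)
February 2150: 28 − 23 = 5 days remain (2150 is not a leap year, so February has 28 days).
Then 9 full months totalling 275 days.
December 1–13, 2150: 13 days.
Residual: 293 days.
Total: 28416 days.
28416 mod 7 = 3, so 3 days before Sunday is Thursday.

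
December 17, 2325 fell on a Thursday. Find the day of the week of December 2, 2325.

Wednesday

Count forward from the earlier date (December 2, 2325) to the later (December 17, 2325):
Within December 2325: 17 − 2 = 15 days.
15 mod 7 = 1, so 1 day before Thursday is Wednesday.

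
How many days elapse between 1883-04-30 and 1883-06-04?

35

April 1883: 30 − 30 = 0 days remain.
Then May (31): 31 days.
June 1–4, 1883: 4 days.
Total: 0 + 31 + 4 = 35 days.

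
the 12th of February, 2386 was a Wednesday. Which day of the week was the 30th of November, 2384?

Friday

Count forward from the earlier date (November 30, 2384) to the later (February 12, 2386):
November 2384: 30 − 30 = 0 days remain.
Then 14 full months totalling 427 days.
February 1–12, 2386: 12 days (2386 is not a leap year).
Total: 0 + 427 + 12 = 439 days.
439 mod 7 = 5, so 5 days before Wednesday is Friday.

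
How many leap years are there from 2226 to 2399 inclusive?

42

Years divisible by 4: 2228, 2232, …, 2396 — 43 in all.
Of these, 2300 is divisible by 100 but not 400, so not leap.
Leap years: 43 − 1 = 42.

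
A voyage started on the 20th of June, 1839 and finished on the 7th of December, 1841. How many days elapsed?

901

Day-of-year of June 20, 1839: 171.
Day-of-year of December 7, 1841: 341.
1839 has 365 days, so 365 − 171 = 194 days remain in 1839.
Full years: 1840: 366. Sum = 366.
Total: 194 + 366 + 341 = 901 days.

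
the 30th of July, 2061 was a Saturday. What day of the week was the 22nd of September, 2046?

Count forward from the earlier date (September 22, 2046) to the later (July 30, 2061):
From September 22, 2046 to September 22, 2060: 14 years, of which 4 contain a Feb 29 — 10×365 + 4×366 = 5114 days.
September 2060: 30 − 22 = 8 days remain.
Then 9 full months totalling 273 days.
July 1–30, 2061: 30 days.
Residual: 311 days.
Total: 5425 days.
5425 is a multiple of 7, so the 22nd of September, 2046 falls on the same weekday: Saturday.

Saturday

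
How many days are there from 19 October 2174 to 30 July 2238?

Day-of-year of October 19, 2174: 292.
Day-of-year of July 30, 2238: 211.
2174 has 365 days, so 365 − 292 = 73 days remain in 2174.
Full years 2175–2237: 48 common + 15 leap = 48×365 + 15×366 = 23010 days.
Total: 73 + 23010 + 211 = 23294 days.

23294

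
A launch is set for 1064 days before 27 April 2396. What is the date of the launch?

29 May 2393

Count 1064 days before April 27, 2396:
Day-of-year of May 29, 2393: 149.
Day-of-year of April 27, 2396: 118.
2393 has 365 days, so 365 − 149 = 216 days remain in 2393.
Full years: 2394: 365; 2395: 365. Sum = 730.
Total: 216 + 730 + 118 = 1064 days.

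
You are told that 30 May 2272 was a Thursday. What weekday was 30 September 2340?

Day-of-year of May 30, 2272: 151.
Day-of-year of September 30, 2340: 274.
2272 has 366 days, so 366 − 151 = 215 days remain in 2272.
Full years 2273–2339: 52 common + 15 leap = 52×365 + 15×366 = 24470 days.
Total: 215 + 24470 + 274 = 24959 days.
24959 mod 7 = 4, so 4 days after Thursday is Monday.

Monday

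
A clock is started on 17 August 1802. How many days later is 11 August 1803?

359

Day-of-year of August 17, 1802: 229.
Day-of-year of August 11, 1803: 223.
1802 has 365 days, so 365 − 229 = 136 days remain in 1802.
Total: 136 + 223 = 359 days.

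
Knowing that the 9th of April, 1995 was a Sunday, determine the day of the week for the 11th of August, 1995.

April 1995: 30 − 9 = 21 days remain.
Then May (31), June (30), July (31): 31 + 30 + 31 = 92 days.
August 1–11, 1995: 11 days.
Total: 21 + 92 + 11 = 124 days.
124 mod 7 = 5, so 5 days after Sunday is Friday.

Friday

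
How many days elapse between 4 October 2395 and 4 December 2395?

61

October 2395: 31 − 4 = 27 days remain.
Then November (30): 30 days.
December 1–4, 2395: 4 days.
Total: 27 + 30 + 4 = 61 days.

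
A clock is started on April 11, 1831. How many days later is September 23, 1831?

165

April 1831: 30 − 11 = 19 days remain.
Then May (31), June (30), July (31), August (31): 31 + 30 + 31 + 31 = 123 days.
September 1–23, 1831: 23 days.
Total: 19 + 123 + 23 = 165 days.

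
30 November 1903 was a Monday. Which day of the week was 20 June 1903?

Count forward from the earlier date (June 20, 1903) to the later (November 30, 1903):
June 1903: 30 − 20 = 10 days remain.
Then July (31), August (31), September (30), October (31): 31 + 31 + 30 + 31 = 123 days.
November 1–30, 1903: 30 days.
Total: 10 + 123 + 30 = 163 days.
163 mod 7 = 2, so 2 days before Monday is Saturday.

Saturday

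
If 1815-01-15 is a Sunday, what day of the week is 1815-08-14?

January 1815: 31 − 15 = 16 days remain.
Then February 1815 (28), March (31), April (30), May (31), June (30), July (31): 28 + 31 + 30 + 31 + 30 + 31 = 181 days.
August 1–14, 1815: 14 days.
Total: 16 + 181 + 14 = 211 days.
211 mod 7 = 1, so 1 day after Sunday is Monday.

Monday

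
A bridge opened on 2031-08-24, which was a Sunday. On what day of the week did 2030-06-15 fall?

Saturday

Count forward from the earlier date (June 15, 2030) to the later (August 24, 2031):
Day-of-year of June 15, 2030: 166.
Day-of-year of August 24, 2031: 236.
2030 has 365 days, so 365 − 166 = 199 days remain in 2030.
Total: 199 + 236 = 435 days.
435 mod 7 = 1, so 1 day before Sunday is Saturday.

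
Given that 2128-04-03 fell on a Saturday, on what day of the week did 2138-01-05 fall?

Sunday

Day-of-year of April 3, 2128: 94.
Day-of-year of January 5, 2138: 5.
2128 has 366 days, so 366 − 94 = 272 days remain in 2128.
Full years 2129–2137: 7 common + 2 leap = 7×365 + 2×366 = 3287 days.
Total: 272 + 3287 + 5 = 3564 days.
3564 mod 7 = 1, so 1 day after Saturday is Sunday.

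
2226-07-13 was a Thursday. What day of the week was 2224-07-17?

Saturday

Count forward from the earlier date (July 17, 2224) to the later (July 13, 2226):
Day-of-year of July 17, 2224: 199.
Day-of-year of July 13, 2226: 194.
2224 has 366 days, so 366 − 199 = 167 days remain in 2224.
Full years: 2225: 365. Sum = 365.
Total: 167 + 365 + 194 = 726 days.
726 mod 7 = 5, so 5 days before Thursday is Saturday.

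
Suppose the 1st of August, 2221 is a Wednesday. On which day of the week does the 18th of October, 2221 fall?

August 2221: 31 − 1 = 30 days remain.
Then September (30): 30 days.
October 1–18, 2221: 18 days.
Total: 30 + 30 + 18 = 78 days.
78 mod 7 = 1, so 1 day after Wednesday is Thursday.

Thursday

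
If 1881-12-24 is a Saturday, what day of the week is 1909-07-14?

Wednesday

Day-of-year of December 24, 1881: 358.
Day-of-year of July 14, 1909: 195.
1881 has 365 days, so 365 − 358 = 7 days remain in 1881.
Full years 1882–1908: 21 common + 6 leap = 21×365 + 6×366 = 9861 days.
Total: 7 + 9861 + 195 = 10063 days.
10063 mod 7 = 4, so 4 days after Saturday is Wednesday.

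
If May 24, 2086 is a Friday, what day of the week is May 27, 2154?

Day-of-year of May 24, 2086: 144.
Day-of-year of May 27, 2154: 147.
2086 has 365 days, so 365 − 144 = 221 days remain in 2086.
Full years 2087–2153: 51 common + 16 leap = 51×365 + 16×366 = 24471 days.
Total: 221 + 24471 + 147 = 24839 days.
24839 mod 7 = 3, so 3 days after Friday is Monday.

Monday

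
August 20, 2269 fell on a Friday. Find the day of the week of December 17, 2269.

Friday

August 2269: 31 − 20 = 11 days remain.
Then September (30), October (31), November (30): 30 + 31 + 30 = 91 days.
December 1–17, 2269: 17 days.
Total: 11 + 91 + 17 = 119 days.
119 is a multiple of 7, so December 17, 2269 falls on the same weekday: Friday.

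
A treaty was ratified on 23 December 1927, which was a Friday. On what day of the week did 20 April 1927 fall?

Wednesday

Count forward from the earlier date (April 20, 1927) to the later (December 23, 1927):
April 1927: 30 − 20 = 10 days remain.
Then May (31), June (30), July (31), August (31), September (30), October (31), November (30): 31 + 30 + 31 + 31 + 30 + 31 + 30 = 214 days.
December 1–23, 1927: 23 days.
Total: 10 + 214 + 23 = 247 days.
247 mod 7 = 2, so 2 days before Friday is Wednesday.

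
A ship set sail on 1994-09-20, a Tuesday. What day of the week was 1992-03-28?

Count forward from the earlier date (March 28, 1992) to the later (September 20, 1994):
Day-of-year of March 28, 1992: 88.
Day-of-year of September 20, 1994: 263.
1992 has 366 days, so 366 − 88 = 278 days remain in 1992.
Full years: 1993: 365. Sum = 365.
Total: 278 + 365 + 263 = 906 days.
906 mod 7 = 3, so 3 days before Tuesday is Saturday.

Saturday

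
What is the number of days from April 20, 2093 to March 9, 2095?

688

April 2093: 30 − 20 = 10 days remain.
Then 22 full months totalling 669 days.
March 1–9, 2095: 9 days.
Total: 10 + 669 + 9 = 688 days.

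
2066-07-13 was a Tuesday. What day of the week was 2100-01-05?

Tuesday

Day-of-year of July 13, 2066: 194.
Day-of-year of January 5, 2100: 5.
2066 has 365 days, so 365 − 194 = 171 days remain in 2066.
Full years 2067–2099: 25 common + 8 leap = 25×365 + 8×366 = 12053 days.
Total: 171 + 12053 + 5 = 12229 days.
12229 is a multiple of 7, so 2100-01-05 falls on the same weekday: Tuesday.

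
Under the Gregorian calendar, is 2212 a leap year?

Yes

2212 is a leap year.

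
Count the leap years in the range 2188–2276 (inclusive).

22

Years divisible by 4: 2188, 2192, …, 2276 — 23 in all.
Of these, 2200 is divisible by 100 but not 400, so not leap.
Leap years: 23 − 1 = 22.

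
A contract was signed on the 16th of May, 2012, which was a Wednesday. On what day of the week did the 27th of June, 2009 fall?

Saturday

Count forward from the earlier date (June 27, 2009) to the later (May 16, 2012):
June 27, 2009 → June 27, 2010: 365 days.
June 27, 2010 → June 27, 2011: 365 days.
June 2011: 30 − 27 = 3 days remain.
Then 10 full months totalling 305 days.
May 1–16, 2012: 16 days.
Residual: 324 days.
Total: 1054 days.
1054 mod 7 = 4, so 4 days before Wednesday is Saturday.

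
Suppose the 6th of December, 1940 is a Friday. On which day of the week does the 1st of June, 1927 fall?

Count forward from the earlier date (June 1, 1927) to the later (December 6, 1940):
From June 1, 1927 to June 1, 1940: 13 years, of which 4 contain a Feb 29 — 9×365 + 4×366 = 4749 days.
June 1940: 30 − 1 = 29 days remain.
Then July (31), August (31), September (30), October (31), November (30): 31 + 31 + 30 + 31 + 30 = 153 days.
December 1–6, 1940: 6 days.
Residual: 188 days.
Total: 4937 days.
4937 mod 7 = 2, so 2 days before Friday is Wednesday.

Wednesday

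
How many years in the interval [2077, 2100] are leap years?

Years divisible by 4 in [2077, 2100]: 2080, 2084, 2088, 2092, 2096, 2100.
Of these, 2100 is divisible by 100 but not 400, so not leap.
Leap years: 6 − 1 = 5.

5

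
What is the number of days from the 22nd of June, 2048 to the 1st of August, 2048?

40

June 2048: 30 − 22 = 8 days remain.
Then July (31): 31 days.
August 1, 2048: 1 day.
Total: 8 + 31 + 1 = 40 days.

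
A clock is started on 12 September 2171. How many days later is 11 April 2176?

1673

Day-of-year of September 12, 2171: 255.
Day-of-year of April 11, 2176: 102.
2171 has 365 days, so 365 − 255 = 110 days remain in 2171.
Full years: 2172: 366; 2173: 365; 2174: 365; 2175: 365. Sum = 1461.
Total: 110 + 1461 + 102 = 1673 days.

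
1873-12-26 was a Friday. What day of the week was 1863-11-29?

Sunday

Count forward from the earlier date (November 29, 1863) to the later (December 26, 1873):
Day-of-year of November 29, 1863: 333.
Day-of-year of December 26, 1873: 360.
1863 has 365 days, so 365 − 333 = 32 days remain in 1863.
Full years 1864–1872: 6 common + 3 leap = 6×365 + 3×366 = 3288 days.
Total: 32 + 3288 + 360 = 3680 days.
3680 mod 7 = 5, so 5 days before Friday is Sunday.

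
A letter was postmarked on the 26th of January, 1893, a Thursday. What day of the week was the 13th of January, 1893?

Friday

Count forward from the earlier date (January 13, 1893) to the later (January 26, 1893):
Within January 1893: 26 − 13 = 13 days.
13 mod 7 = 6, so 6 days before Thursday is Friday.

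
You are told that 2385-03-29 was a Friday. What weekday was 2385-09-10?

Tuesday

March 2385: 31 − 29 = 2 days remain.
Then April (30), May (31), June (30), July (31), August (31): 30 + 31 + 30 + 31 + 31 = 153 days.
September 1–10, 2385: 10 days.
Total: 2 + 153 + 10 = 165 days.
165 mod 7 = 4, so 4 days after Friday is Tuesday.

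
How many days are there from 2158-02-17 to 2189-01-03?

From February 17, 2158 to February 17, 2188: 30 years, of which 7 contain a Feb 29 — 23×365 + 7×366 = 10957 days.
February 2188: 29 − 17 = 12 days remain (2188 is a leap year, so February has 29 days).
Then 10 full months totalling 306 days.
January 1–3, 2189: 3 days.
Residual: 321 days.
Total: 11278 days.

11278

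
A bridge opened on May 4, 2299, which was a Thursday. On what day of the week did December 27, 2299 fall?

May 2299: 31 − 4 = 27 days remain.
Then June (30), July (31), August (31), September (30), October (31), November (30): 30 + 31 + 31 + 30 + 31 + 30 = 183 days.
December 1–27, 2299: 27 days.
Total: 27 + 183 + 27 = 237 days.
237 mod 7 = 6, so 6 days after Thursday is Wednesday.

Wednesday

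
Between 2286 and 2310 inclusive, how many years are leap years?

Years divisible by 4 in [2286, 2310]: 2288, 2292, 2296, 2300, 2304, 2308.
Of these, 2300 is divisible by 100 but not 400, so not leap.
Leap years: 6 − 1 = 5.

5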